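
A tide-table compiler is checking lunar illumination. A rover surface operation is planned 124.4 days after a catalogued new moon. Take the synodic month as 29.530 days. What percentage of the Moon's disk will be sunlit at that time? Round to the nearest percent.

Reduce mod P: 124.4 − 4×29.530 = 6.28 d into the current lunation.
Phase angle: θ = 360°·(6.28 d)/(29.530 d) = 76.6°.
With cos θ = 0.232, the lit fraction is (1 − 0.232)/2 ≈ 0.384, so 38%.

38%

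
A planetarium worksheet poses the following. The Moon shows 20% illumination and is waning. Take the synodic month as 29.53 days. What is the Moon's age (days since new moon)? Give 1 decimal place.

25.2 days

From f = (1 − cos θ)/2: cos θ = 1 − 2×0.20 = 0.600; arccos → 53.1°.
Since the Moon is past full (waning), take the reflex angle: θ = 360° − 53.1° = 306.9°.
That fraction of the synodic month is 306.9/360 × 29.53 d ≈ 25.17 d.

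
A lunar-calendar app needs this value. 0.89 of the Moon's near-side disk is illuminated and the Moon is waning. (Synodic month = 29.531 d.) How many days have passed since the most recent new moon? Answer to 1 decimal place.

17.9 days

From f = (1 − cos θ)/2: cos θ = 1 − 2×0.89 = -0.780; arccos → 141.3°.
A waning Moon lies in 180°–360°, so θ = 360° − 141.3° = 218.7°.
At 360°/29.531 d per day, 218.7° corresponds to 17.94 days.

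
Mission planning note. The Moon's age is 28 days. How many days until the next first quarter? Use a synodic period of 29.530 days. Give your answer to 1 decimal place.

First quarter occurs at elongation 90°, i.e. at age 29.530 × 90/360 = 7.383 d.
Already past this cycle's first quarter; the next is at 7.383 + 29.530 = 36.913 d, so 36.913 − 28 = 8.913 days.

8.9 days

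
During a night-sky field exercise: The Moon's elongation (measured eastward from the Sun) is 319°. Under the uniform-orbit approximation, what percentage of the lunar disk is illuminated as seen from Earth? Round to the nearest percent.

12%

Half-versine of 319°: (1 − 0.755)/2 = 0.123, i.e. 12%.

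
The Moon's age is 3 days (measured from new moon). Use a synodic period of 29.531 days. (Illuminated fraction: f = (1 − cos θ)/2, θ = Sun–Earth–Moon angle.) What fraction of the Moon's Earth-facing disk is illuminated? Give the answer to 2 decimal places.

0.10

Phase angle: θ = 360°·(3 d)/(29.531 d) = 36.6°.
With cos θ = 0.803, the lit fraction is (1 − 0.803)/2 ≈ 0.098.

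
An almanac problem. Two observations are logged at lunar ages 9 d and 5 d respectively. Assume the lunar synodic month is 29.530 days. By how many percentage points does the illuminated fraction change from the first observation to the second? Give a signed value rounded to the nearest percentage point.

-41 pp

First observation: θ = 360°·9/29.530 = 109.7°, so f = 0.669.
Second observation: θ = 61.0°, f = 0.257.
Δf = 0.257 − 0.669 = -0.411, i.e. -41 pp.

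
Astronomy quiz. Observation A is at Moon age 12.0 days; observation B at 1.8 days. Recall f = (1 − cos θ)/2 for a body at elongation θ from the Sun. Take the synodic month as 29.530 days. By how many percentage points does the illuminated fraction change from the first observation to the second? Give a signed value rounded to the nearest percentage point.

θ₁ = 360° × 12.0/29.530 = 146.3°, f₁ = (1 − cos θ₁)/2 = 0.916.
θ₂ = 360° × 1.8/29.530 = 21.9°, f₂ = (1 − cos θ₂)/2 = 0.036.
Change = f₂ − f₁ = -0.880 → -88 percentage points.

-88 percentage points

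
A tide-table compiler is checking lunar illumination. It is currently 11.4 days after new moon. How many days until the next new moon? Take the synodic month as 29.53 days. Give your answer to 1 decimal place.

The next new moon completes the synodic month: 29.53 − 11.4 = 18.130 days.

18.1 days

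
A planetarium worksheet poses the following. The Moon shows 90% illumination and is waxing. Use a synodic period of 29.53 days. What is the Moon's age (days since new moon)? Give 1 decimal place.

11.7 days

Invert f = (1 − cos θ)/2 to get cos θ = 1 − 2(0.90) = -0.800, hence θ₀ = arccos -0.800 = 143.1°.
Before full moon the principal value applies: θ = 143.1°.
At 360°/29.53 d per day, 143.1° corresponds to 11.74 days.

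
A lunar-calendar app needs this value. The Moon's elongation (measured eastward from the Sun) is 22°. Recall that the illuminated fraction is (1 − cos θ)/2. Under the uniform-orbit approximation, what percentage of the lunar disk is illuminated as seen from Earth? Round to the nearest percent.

f = (1 − cos 22°)/2 = (1 − 0.927)/2 ≈ 0.036, i.e. 4%.

4%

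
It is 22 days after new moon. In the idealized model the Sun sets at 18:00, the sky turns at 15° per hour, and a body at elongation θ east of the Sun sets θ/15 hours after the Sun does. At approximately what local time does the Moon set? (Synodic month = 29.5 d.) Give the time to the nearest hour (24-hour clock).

12:00

Phase angle: θ = 360°·(22 d)/(29.5 d) = 268.5°.
At 15° of sky rotation per hour, 268.5° corresponds to a 17.90 h lag.
18:00 + 17.90 h ≈ 11:54 → 12:00 to the nearest hour.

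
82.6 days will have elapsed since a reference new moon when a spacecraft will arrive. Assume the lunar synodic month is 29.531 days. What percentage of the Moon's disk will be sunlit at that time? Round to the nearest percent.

Reduce mod P: 82.6 − 2×29.531 = 23.54 d into the current lunation.
Phase angle: θ = 360°·(23.54 d)/(29.531 d) = 286.9°.
Illuminated fraction = (1 − cos 286.9°)/2 = (1 − 0.291)/2 ≈ 0.354, so 35%.

35%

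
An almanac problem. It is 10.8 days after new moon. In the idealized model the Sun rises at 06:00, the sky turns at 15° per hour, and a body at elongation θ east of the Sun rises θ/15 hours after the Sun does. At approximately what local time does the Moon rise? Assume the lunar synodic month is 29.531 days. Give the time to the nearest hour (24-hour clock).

Phase angle: θ = 360°·(10.8 d)/(29.531 d) = 131.7°.
Delay after the Sun = 131.7° / (15°/h) ≈ 8.78 h.
06:00 + 8.78 h ≈ 14:47 → 15:00 to the nearest hour.

15:00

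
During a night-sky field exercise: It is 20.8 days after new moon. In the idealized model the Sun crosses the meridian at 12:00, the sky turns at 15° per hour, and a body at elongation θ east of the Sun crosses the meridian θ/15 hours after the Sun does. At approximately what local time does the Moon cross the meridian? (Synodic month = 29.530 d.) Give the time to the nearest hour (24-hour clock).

05:00

Phase angle: θ = 360°·(20.8 d)/(29.530 d) = 253.6°.
The Moon trails the Sun by θ/15 = 253.6/15 ≈ 16.90 hours.
12:00 + 16.90 h ≈ 04:54 → 05:00 to the nearest hour.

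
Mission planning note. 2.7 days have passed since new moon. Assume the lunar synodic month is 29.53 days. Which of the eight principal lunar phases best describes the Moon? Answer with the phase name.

At 2.7/29.53 of the cycle, θ ≈ 33° — the waxing crescent range.

waxing crescent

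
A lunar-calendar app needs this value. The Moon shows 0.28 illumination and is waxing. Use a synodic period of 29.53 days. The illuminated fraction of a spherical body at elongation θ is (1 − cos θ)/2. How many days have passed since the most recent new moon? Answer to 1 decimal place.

Invert f = (1 − cos θ)/2 to get cos θ = 1 − 2(0.28) = 0.440, hence θ₀ = arccos 0.440 = 63.9°.
Waxing ⇒ before full, so θ = 63.9°.
Age = 29.53 × 63.9°/360° ≈ 5.24 days.

5.2 days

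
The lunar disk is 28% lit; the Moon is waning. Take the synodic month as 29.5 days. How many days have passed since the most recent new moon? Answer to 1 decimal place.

24.3 days

Invert f = (1 − cos θ)/2 to get cos θ = 1 − 2(0.28) = 0.440, hence θ₀ = arccos 0.440 = 63.9°.
Waning ⇒ past full, so θ = 360° − 63.9° = 296.1°.
At 360°/29.5 d per day, 296.1° corresponds to 24.26 days.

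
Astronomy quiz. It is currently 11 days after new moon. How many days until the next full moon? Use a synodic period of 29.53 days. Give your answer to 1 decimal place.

3.8 days

Full moon occurs at elongation 180°, i.e. at age 29.53 × 180/360 = 14.765 d.
That is 14.765 − 11 = 3.765 days ahead.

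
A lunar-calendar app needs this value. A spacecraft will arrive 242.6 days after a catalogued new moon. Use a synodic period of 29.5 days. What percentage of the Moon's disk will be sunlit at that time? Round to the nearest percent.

42%

Reduce mod P: 242.6 − 8×29.5 = 6.60 d into the current lunation.
Elongation θ = 360° × 6.60/29.5 ≈ 80.5°.
With cos θ = 0.164, the lit fraction is (1 − 0.164)/2 ≈ 0.418, so 42%.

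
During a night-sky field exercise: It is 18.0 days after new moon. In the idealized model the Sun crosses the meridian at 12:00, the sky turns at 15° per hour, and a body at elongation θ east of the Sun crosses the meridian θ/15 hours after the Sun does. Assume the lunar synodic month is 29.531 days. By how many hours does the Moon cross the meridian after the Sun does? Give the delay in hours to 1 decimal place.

The Moon has covered 18.0/29.531 of its cycle, so θ ≈ 360° × 18.0/29.531 = 219.4°.
The Moon trails the Sun by θ/15 = 219.4/15 ≈ 14.63 hours.
So the Moon crosses the meridian 14.63 h after the Sun.

14.6 h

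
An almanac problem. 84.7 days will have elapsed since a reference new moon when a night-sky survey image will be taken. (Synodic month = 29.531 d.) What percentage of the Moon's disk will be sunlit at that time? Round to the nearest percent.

84.7/29.531 = 2.868 lunations, so 2 complete cycles and 25.64 d into the next.
The Moon has covered 25.64/29.531 of its cycle, so θ ≈ 360° × 25.64/29.531 = 312.5°.
With cos θ = 0.676, the lit fraction is (1 − 0.676)/2 ≈ 0.162, so 16%.

16%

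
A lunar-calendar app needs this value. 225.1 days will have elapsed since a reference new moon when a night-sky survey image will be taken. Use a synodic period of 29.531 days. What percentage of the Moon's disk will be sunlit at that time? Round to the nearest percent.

86%

225.1 d spans 7 complete synodic months (7 × 29.531 = 206.72 d) plus 18.38 d.
The Moon has covered 18.38/29.531 of its cycle, so θ ≈ 360° × 18.38/29.531 = 224.1°.
cos 224.1° = (-0.718), so f = (1 − (-0.718))/2 = 0.859, so 86%.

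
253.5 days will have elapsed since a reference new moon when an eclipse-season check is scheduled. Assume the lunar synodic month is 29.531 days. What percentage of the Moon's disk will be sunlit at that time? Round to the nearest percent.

93%

Reduce mod P: 253.5 − 8×29.531 = 17.25 d into the current lunation.
Phase angle: θ = 360°·(17.25 d)/(29.531 d) = 210.3°.
Illuminated fraction = (1 − cos 210.3°)/2 = (1 − (-0.863))/2 ≈ 0.932, so 93%.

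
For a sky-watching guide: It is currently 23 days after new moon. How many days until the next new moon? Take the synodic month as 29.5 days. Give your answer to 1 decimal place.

The next new moon completes the synodic month: 29.5 − 23 = 6.500 days.

6.5 days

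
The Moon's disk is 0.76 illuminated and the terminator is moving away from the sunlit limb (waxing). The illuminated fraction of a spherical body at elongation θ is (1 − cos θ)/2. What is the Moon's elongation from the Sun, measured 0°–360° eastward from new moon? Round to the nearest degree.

cos θ = 1 − 2f = -0.520, giving a principal value of 121.3°.
Waxing ⇒ before full, so θ = 121.3°.

121°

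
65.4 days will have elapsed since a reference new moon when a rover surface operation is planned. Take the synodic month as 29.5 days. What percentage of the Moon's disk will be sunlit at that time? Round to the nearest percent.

Reduce mod P: 65.4 − 2×29.5 = 6.40 d into the current lunation.
Elongation θ = 360° × 6.40/29.5 ≈ 78.1°.
With cos θ = 0.206, the lit fraction is (1 − 0.206)/2 ≈ 0.397, so 40%.

40%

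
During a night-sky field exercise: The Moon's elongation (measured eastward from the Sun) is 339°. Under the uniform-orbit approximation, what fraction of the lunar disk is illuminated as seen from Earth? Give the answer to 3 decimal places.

0.033

Half-versine of 339°: (1 − 0.934)/2 = 0.033.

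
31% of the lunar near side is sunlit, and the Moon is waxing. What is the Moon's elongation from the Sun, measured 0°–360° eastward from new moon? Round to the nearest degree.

From f = (1 − cos θ)/2: cos θ = 1 − 2×0.31 = 0.380; arccos → 67.7°.
Waxing ⇒ before full, so θ = 67.7°.

68°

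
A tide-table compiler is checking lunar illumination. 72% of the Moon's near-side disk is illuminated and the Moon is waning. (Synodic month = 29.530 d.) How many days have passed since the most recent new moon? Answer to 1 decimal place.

20.0 days

Invert f = (1 − cos θ)/2 to get cos θ = 1 − 2(0.72) = -0.440, hence θ₀ = arccos -0.440 = 116.1°.
Waning ⇒ past full, so θ = 360° − 116.1° = 243.9°.
That fraction of the synodic month is 243.9/360 × 29.530 d ≈ 20.01 d.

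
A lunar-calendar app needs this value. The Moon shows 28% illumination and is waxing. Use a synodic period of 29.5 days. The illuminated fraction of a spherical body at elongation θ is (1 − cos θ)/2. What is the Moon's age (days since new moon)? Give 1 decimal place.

5.2 days

From f = (1 − cos θ)/2: cos θ = 1 − 2×0.28 = 0.440; arccos → 63.9°.
Waxing ⇒ before full, so θ = 63.9°.
Age = 29.5 × 63.9°/360° ≈ 5.24 days.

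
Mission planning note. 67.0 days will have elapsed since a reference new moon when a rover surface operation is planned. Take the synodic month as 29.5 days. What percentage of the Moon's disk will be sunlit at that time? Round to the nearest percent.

57%

Reduce mod P: 67.0 − 2×29.5 = 8.00 d into the current lunation.
Elongation θ = 360° × 8.00/29.5 ≈ 97.6°.
cos 97.6° = (-0.133), so f = (1 − (-0.133))/2 = 0.566, so 57%.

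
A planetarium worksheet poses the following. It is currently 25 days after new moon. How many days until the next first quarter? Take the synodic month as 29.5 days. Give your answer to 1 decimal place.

11.9 days

First quarter occurs at elongation 90°, i.e. at age 29.5 × 90/360 = 7.375 d.
This lunation's first quarter (7.375 d) has passed, so add one period: 36.875 − 25 = 11.875 days.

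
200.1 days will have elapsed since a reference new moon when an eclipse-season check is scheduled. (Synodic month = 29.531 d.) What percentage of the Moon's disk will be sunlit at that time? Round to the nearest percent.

42%

200.1/29.531 = 6.776 lunations, so 6 complete cycles and 22.91 d into the next.
Phase angle: θ = 360°·(22.91 d)/(29.531 d) = 279.3°.
Illuminated fraction = (1 − cos 279.3°)/2 = (1 − 0.162)/2 ≈ 0.419, so 42%.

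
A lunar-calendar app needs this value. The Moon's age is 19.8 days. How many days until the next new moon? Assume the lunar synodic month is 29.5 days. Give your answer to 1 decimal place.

9.7 days

One full lunation from the last new moon is 29.5 d; remaining = 29.5 − 19.8 = 9.700 d.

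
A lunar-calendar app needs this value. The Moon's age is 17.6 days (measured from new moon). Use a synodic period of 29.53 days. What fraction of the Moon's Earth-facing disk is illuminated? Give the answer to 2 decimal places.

The Moon has covered 17.6/29.53 of its cycle, so θ ≈ 360° × 17.6/29.53 = 214.6°.
cos 214.6° = (-0.824), so f = (1 − (-0.824))/2 = 0.912.

0.91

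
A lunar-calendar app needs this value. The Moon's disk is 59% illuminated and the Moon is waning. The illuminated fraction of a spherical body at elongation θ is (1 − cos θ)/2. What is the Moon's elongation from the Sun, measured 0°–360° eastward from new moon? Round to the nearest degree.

cos θ = 1 − 2f = -0.180, giving a principal value of 100.4°.
A waning Moon lies in 180°–360°, so θ = 360° − 100.4° = 259.6°.

260°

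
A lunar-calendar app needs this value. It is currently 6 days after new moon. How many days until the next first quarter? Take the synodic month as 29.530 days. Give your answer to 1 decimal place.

1.4 days

First quarter occurs at elongation 90°, i.e. at age 29.530 × 90/360 = 7.383 d.
That is 7.383 − 6 = 1.383 days ahead.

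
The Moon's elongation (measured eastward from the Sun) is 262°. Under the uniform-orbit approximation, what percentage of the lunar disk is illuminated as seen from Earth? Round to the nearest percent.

57%

cos 262° = (-0.139), so f = (1 − (-0.139))/2 = 0.570, i.e. 57%.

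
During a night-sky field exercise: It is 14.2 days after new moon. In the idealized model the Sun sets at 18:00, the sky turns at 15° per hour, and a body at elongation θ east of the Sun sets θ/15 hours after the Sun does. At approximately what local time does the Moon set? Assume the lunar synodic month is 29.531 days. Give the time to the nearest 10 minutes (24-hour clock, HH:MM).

05:30

Phase angle: θ = 360°·(14.2 d)/(29.531 d) = 173.1°.
At 15° of sky rotation per hour, 173.1° corresponds to a 11.54 h lag.
18:00 + 11.540 h ≈ 05:32 → 05:30 to the nearest ten minutes.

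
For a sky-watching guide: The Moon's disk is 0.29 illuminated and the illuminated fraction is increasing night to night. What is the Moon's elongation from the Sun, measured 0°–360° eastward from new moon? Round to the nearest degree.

Invert f = (1 − cos θ)/2 to get cos θ = 1 − 2(0.29) = 0.420, hence θ₀ = arccos 0.420 = 65.2°.
Waxing ⇒ before full, so θ = 65.2°.

65°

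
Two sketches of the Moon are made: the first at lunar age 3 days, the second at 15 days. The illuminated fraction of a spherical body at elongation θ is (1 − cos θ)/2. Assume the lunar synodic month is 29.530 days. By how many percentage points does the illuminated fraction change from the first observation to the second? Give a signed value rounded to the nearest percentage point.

θ₁ = 360° × 3/29.530 = 36.6°, f₁ = (1 − cos θ₁)/2 = 0.098.
θ₂ = 360° × 15/29.530 = 182.9°, f₂ = (1 − cos θ₂)/2 = 0.999.
Change = f₂ − f₁ = +0.901 → +90 percentage points.

+90 percentage points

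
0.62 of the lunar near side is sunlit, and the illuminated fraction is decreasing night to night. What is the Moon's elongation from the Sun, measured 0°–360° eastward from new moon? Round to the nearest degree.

256°

Invert f = (1 − cos θ)/2 to get cos θ = 1 − 2(0.62) = -0.240, hence θ₀ = arccos -0.240 = 103.9°.
Waning ⇒ past full, so θ = 360° − 103.9° = 256.1°.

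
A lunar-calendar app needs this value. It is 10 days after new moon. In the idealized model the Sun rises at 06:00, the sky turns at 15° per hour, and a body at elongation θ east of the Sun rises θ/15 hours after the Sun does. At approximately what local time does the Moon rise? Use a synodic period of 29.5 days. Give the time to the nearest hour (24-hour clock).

14:00

Phase angle: θ = 360°·(10 d)/(29.5 d) = 122.0°.
The Moon trails the Sun by θ/15 = 122.0/15 ≈ 8.14 hours.
06:00 + 8.14 h ≈ 14:08 → 14:00 to the nearest hour.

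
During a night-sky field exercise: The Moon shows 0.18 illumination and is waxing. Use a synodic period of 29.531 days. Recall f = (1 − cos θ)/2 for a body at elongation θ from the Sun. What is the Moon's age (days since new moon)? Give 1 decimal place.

4.1 days

Invert f = (1 − cos θ)/2 to get cos θ = 1 − 2(0.18) = 0.640, hence θ₀ = arccos 0.640 = 50.2°.
Before full moon the principal value applies: θ = 50.2°.
At 360°/29.531 d per day, 50.2° corresponds to 4.12 days.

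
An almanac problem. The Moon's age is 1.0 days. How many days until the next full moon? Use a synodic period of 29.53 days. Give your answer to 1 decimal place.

13.8 days

Full moon is 0.5 of the way through the cycle: age 0.5 × 29.53 = 14.765 d.
So 13.765 days remain (14.765 − 1.0).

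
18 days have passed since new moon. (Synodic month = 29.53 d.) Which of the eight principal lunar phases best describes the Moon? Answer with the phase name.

waning gibbous

At 18/29.53 of the cycle, θ ≈ 219° — the waning gibbous range.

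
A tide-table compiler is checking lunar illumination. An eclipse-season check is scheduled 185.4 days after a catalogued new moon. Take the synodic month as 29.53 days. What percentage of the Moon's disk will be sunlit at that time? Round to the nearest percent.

59%

185.4/29.53 = 6.278 lunations, so 6 complete cycles and 8.22 d into the next.
The Moon has covered 8.22/29.53 of its cycle, so θ ≈ 360° × 8.22/29.53 = 100.2°.
With cos θ = (-0.177), the lit fraction is (1 − (-0.177))/2 ≈ 0.589, so 59%.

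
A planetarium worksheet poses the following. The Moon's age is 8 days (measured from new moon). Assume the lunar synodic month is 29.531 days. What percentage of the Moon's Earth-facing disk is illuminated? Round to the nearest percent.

57%

The Moon has covered 8/29.531 of its cycle, so θ ≈ 360° × 8/29.531 = 97.5°.
cos 97.5° = (-0.131), so f = (1 − (-0.131))/2 = 0.565, so 57%.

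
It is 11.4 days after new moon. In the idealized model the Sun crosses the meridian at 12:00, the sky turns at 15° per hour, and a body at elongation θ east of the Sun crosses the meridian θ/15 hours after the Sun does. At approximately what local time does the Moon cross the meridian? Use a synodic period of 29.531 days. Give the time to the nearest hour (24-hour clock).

21:00

Elongation θ = 360° × 11.4/29.531 ≈ 139.0°.
The Moon trails the Sun by θ/15 = 139.0/15 ≈ 9.26 hours.
12:00 + 9.26 h ≈ 21:16 → 21:00 to the nearest hour.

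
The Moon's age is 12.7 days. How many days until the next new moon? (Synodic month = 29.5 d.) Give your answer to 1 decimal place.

The next new moon completes the synodic month: 29.5 − 12.7 = 16.800 days.

16.8 days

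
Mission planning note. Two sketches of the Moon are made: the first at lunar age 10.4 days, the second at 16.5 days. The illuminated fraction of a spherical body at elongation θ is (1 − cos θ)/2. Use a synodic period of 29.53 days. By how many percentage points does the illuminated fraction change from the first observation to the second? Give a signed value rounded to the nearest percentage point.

First observation: θ = 360°·10.4/29.53 = 126.8°, so f = 0.799.
Second observation: θ = 201.2°, f = 0.966.
Δf = 0.966 − 0.799 = +0.167, i.e. +17 pp.

+17 percentage points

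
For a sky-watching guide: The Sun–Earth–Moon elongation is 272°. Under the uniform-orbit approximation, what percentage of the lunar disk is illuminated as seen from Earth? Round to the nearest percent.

f = (1 − cos 272°)/2 = (1 − 0.035)/2 ≈ 0.483, i.e. 48%.

48%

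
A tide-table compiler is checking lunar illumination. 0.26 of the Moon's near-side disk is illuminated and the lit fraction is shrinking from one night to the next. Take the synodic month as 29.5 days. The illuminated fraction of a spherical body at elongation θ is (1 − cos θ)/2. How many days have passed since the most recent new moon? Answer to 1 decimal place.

Invert f = (1 − cos θ)/2 to get cos θ = 1 − 2(0.26) = 0.480, hence θ₀ = arccos 0.480 = 61.3°.
Since the Moon is past full (waning), take the reflex angle: θ = 360° − 61.3° = 298.7°.
That fraction of the synodic month is 298.7/360 × 29.5 d ≈ 24.48 d.

24.5 days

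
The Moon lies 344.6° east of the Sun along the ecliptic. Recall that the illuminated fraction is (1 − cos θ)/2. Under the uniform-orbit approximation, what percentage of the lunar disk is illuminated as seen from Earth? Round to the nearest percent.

cos 344.6° = 0.964, so f = (1 − 0.964)/2 = 0.018, i.e. 2%.

2%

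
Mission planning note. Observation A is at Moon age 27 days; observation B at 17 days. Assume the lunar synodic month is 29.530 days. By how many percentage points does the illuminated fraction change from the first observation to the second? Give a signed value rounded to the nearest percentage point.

First observation: θ = 360°·27/29.530 = 329.2°, so f = 0.071.
Second observation: θ = 207.2°, f = 0.945.
Δf = 0.945 − 0.071 = +0.874, i.e. +87 pp.

+87 pp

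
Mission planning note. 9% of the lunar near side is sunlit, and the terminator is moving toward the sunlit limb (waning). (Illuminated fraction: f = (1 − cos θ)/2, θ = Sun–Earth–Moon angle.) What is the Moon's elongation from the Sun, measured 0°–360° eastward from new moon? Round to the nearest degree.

325°

Invert f = (1 − cos θ)/2 to get cos θ = 1 − 2(0.09) = 0.820, hence θ₀ = arccos 0.820 = 34.9°.
A waning Moon lies in 180°–360°, so θ = 360° − 34.9° = 325.1°.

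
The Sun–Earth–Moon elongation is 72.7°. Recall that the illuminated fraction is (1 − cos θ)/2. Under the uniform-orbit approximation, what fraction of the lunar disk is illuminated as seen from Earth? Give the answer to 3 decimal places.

0.351

f = (1 − cos 72.7°)/2 = (1 − 0.297)/2 ≈ 0.351.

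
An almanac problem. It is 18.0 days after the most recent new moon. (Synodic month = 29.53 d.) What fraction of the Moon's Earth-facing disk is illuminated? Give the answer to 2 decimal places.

The Moon has covered 18.0/29.53 of its cycle, so θ ≈ 360° × 18.0/29.53 = 219.4°.
cos 219.4° = (-0.772), so f = (1 − (-0.772))/2 = 0.886.

0.89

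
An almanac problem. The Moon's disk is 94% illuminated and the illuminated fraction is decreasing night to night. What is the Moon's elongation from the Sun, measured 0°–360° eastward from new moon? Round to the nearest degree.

Invert f = (1 − cos θ)/2 to get cos θ = 1 − 2(0.94) = -0.880, hence θ₀ = arccos -0.880 = 151.6°.
Waning ⇒ past full, so θ = 360° − 151.6° = 208.4°.

208°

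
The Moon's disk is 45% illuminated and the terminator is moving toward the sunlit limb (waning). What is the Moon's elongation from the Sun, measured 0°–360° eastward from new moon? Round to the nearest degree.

276°

cos θ = 1 − 2f = 0.100, giving a principal value of 84.3°.
A waning Moon lies in 180°–360°, so θ = 360° − 84.3° = 275.7°.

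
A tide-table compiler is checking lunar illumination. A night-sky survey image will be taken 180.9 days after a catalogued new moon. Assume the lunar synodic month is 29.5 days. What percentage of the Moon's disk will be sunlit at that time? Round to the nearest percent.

16%

180.9/29.5 = 6.132 lunations, so 6 complete cycles and 3.90 d into the next.
The Moon has covered 3.90/29.5 of its cycle, so θ ≈ 360° × 3.90/29.5 = 47.6°.
cos 47.6° = 0.674, so f = (1 − 0.674)/2 = 0.163, so 16%.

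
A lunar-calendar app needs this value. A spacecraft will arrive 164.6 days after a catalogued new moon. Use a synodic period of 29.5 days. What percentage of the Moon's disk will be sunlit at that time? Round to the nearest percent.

Reduce mod P: 164.6 − 5×29.5 = 17.10 d into the current lunation.
Elongation θ = 360° × 17.10/29.5 ≈ 208.7°.
Illuminated fraction = (1 − cos 208.7°)/2 = (1 − (-0.877))/2 ≈ 0.939, so 94%.

94%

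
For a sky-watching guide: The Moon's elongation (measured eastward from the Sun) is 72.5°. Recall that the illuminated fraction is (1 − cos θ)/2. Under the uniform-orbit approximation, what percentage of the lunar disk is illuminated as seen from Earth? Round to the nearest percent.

Half-versine of 72.5°: (1 − 0.301)/2 = 0.350, i.e. 35%.

35%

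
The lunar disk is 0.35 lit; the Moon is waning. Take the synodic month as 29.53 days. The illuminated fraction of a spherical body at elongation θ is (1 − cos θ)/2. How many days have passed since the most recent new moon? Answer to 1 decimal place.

From f = (1 − cos θ)/2: cos θ = 1 − 2×0.35 = 0.300; arccos → 72.5°.
Waning ⇒ past full, so θ = 360° − 72.5° = 287.5°.
That fraction of the synodic month is 287.5/360 × 29.53 d ≈ 23.58 d.

23.6 days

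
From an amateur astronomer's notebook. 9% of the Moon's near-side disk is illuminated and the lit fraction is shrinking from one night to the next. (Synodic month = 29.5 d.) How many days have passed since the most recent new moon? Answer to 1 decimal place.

cos θ = 1 − 2f = 0.820, giving a principal value of 34.9°.
Waning ⇒ past full, so θ = 360° − 34.9° = 325.1°.
Age = 29.5 × 325.1°/360° ≈ 26.64 days.

26.6 days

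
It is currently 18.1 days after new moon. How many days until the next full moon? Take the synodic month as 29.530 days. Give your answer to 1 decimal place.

26.2 days

Full moon occurs at elongation 180°, i.e. at age 29.530 × 180/360 = 14.765 d.
This lunation's full moon (14.765 d) has passed, so add one period: 44.295 − 18.1 = 26.195 days.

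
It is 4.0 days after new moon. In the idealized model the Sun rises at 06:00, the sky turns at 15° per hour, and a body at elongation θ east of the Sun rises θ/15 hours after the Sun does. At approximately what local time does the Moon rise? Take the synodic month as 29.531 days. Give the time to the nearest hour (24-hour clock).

09:00

The Moon has covered 4.0/29.531 of its cycle, so θ ≈ 360° × 4.0/29.531 = 48.8°.
Delay after the Sun = 48.8° / (15°/h) ≈ 3.25 h.
06:00 + 3.25 h ≈ 09:15 → 09:00 to the nearest hour.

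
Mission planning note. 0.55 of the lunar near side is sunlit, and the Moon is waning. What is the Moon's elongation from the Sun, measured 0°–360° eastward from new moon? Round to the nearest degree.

264°

Invert f = (1 − cos θ)/2 to get cos θ = 1 − 2(0.55) = -0.100, hence θ₀ = arccos -0.100 = 95.7°.
A waning Moon lies in 180°–360°, so θ = 360° − 95.7° = 264.3°.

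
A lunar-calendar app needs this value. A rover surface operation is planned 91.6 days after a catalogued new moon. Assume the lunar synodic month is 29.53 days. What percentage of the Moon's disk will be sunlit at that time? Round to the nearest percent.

10%

Reduce mod P: 91.6 − 3×29.53 = 3.01 d into the current lunation.
Elongation θ = 360° × 3.01/29.53 ≈ 36.7°.
Illuminated fraction = (1 − cos 36.7°)/2 = (1 − 0.802)/2 ≈ 0.099, so 10%.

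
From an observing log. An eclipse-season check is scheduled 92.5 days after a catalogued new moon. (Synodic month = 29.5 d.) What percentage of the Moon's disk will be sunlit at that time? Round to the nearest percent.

17%

92.5 d spans 3 complete synodic months (3 × 29.5 = 88.50 d) plus 4.00 d.
The Moon has covered 4.00/29.5 of its cycle, so θ ≈ 360° × 4.00/29.5 = 48.8°.
Illuminated fraction = (1 − cos 48.8°)/2 = (1 − 0.659)/2 ≈ 0.171, so 17%.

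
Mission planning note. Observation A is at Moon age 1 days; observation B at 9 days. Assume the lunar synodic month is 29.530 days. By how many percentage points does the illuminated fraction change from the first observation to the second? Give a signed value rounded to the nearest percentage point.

+66 percentage points

First observation: θ = 360°·1/29.530 = 12.2°, so f = 0.011.
Second observation: θ = 109.7°, f = 0.669.
Δf = 0.669 − 0.011 = +0.657, i.e. +66 pp.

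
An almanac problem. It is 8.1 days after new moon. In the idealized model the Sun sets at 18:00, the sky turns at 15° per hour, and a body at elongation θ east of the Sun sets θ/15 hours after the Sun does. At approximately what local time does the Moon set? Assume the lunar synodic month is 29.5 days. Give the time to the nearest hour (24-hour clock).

Phase angle: θ = 360°·(8.1 d)/(29.5 d) = 98.8°.
The Moon trails the Sun by θ/15 = 98.8/15 ≈ 6.59 hours.
18:00 + 6.59 h ≈ 00:35 → 01:00 to the nearest hour.

01:00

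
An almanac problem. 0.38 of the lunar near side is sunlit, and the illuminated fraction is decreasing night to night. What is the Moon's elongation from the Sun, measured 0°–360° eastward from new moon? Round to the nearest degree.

284°

Invert f = (1 − cos θ)/2 to get cos θ = 1 − 2(0.38) = 0.240, hence θ₀ = arccos 0.240 = 76.1°.
Since the Moon is past full (waning), take the reflex angle: θ = 360° − 76.1° = 283.9°.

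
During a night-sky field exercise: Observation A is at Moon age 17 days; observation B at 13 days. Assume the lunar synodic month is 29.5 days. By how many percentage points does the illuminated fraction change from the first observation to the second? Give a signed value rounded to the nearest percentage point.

First observation: θ = 360°·17/29.5 = 207.5°, so f = 0.944.
Second observation: θ = 158.6°, f = 0.966.
Δf = 0.966 − 0.944 = +0.022, i.e. +2 pp.

+2 percentage points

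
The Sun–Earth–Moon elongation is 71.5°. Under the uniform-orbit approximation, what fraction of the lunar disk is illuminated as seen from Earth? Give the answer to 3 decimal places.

0.341

Half-versine of 71.5°: (1 − 0.317)/2 = 0.341.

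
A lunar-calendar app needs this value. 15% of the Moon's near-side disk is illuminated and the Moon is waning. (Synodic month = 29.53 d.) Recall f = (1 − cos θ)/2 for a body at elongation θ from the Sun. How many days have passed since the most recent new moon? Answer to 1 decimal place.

25.8 days

cos θ = 1 − 2f = 0.700, giving a principal value of 45.6°.
Since the Moon is past full (waning), take the reflex angle: θ = 360° − 45.6° = 314.4°.
Age = 29.53 × 314.4°/360° ≈ 25.79 days.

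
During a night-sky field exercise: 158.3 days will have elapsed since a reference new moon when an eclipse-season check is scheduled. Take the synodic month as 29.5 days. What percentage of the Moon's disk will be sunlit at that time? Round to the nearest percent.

158.3/29.5 = 5.366 lunations, so 5 complete cycles and 10.80 d into the next.
Phase angle: θ = 360°·(10.80 d)/(29.5 d) = 131.8°.
With cos θ = (-0.666), the lit fraction is (1 − (-0.666))/2 ≈ 0.833, so 83%.

83%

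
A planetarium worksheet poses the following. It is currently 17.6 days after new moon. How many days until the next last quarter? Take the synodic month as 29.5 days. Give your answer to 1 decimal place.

Last quarter occurs at elongation 270°, i.e. at age 29.5 × 270/360 = 22.125 d.
So 4.525 days remain (22.125 − 17.6).

4.5 days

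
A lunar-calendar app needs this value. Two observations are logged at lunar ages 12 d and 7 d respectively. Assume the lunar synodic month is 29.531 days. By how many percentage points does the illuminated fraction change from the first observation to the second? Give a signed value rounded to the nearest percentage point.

θ₁ = 360° × 12/29.531 = 146.3°, f₁ = (1 − cos θ₁)/2 = 0.916.
θ₂ = 360° × 7/29.531 = 85.3°, f₂ = (1 − cos θ₂)/2 = 0.459.
Change = f₂ − f₁ = -0.457 → -46 percentage points.

-46 percentage points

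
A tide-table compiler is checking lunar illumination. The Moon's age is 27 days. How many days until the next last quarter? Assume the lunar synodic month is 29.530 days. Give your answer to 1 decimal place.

Last quarter occurs at elongation 270°, i.e. at age 29.530 × 270/360 = 22.148 d.
This lunation's last quarter (22.148 d) has passed, so add one period: 51.678 − 27 = 24.678 days.

24.7 days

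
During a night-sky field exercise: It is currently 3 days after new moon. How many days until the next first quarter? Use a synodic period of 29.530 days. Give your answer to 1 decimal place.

4.4 days

First quarter is 0.25 of the way through the cycle: age 0.25 × 29.530 = 7.383 d.
That is 7.383 − 3 = 4.383 days ahead.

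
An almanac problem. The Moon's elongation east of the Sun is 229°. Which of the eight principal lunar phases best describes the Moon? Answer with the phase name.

The waning gibbous sector spans roughly 202°–248°; 229° falls inside it.

waning gibbous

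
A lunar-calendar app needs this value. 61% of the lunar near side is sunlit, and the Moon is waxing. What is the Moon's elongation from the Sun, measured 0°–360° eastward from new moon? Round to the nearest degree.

103°

cos θ = 1 − 2f = -0.220, giving a principal value of 102.7°.
Before full moon the principal value applies: θ = 102.7°.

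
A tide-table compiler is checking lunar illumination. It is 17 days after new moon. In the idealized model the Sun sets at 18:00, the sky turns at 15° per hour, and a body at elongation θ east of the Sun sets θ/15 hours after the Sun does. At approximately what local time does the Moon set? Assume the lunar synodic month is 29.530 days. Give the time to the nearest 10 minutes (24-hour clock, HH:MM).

07:50

Elongation θ = 360° × 17/29.530 ≈ 207.2°.
Delay after the Sun = 207.2° / (15°/h) ≈ 13.82 h.
18:00 + 13.816 h ≈ 07:49 → 07:50 to the nearest ten minutes.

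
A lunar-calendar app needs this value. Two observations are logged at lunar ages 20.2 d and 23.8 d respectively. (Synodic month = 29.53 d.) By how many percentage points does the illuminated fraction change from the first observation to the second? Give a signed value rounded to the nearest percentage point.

First observation: θ = 360°·20.2/29.53 = 246.3°, so f = 0.701.
Second observation: θ = 290.1°, f = 0.328.
Δf = 0.328 − 0.701 = -0.374, i.e. -37 pp.

-37 percentage points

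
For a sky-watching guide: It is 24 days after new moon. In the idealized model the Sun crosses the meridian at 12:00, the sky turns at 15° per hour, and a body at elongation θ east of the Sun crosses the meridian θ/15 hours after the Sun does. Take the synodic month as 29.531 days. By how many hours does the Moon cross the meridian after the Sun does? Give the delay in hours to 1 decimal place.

Elongation θ = 360° × 24/29.531 ≈ 292.6°.
The Moon trails the Sun by θ/15 = 292.6/15 ≈ 19.50 hours.
So the Moon crosses the meridian 19.50 h after the Sun.

19.5 h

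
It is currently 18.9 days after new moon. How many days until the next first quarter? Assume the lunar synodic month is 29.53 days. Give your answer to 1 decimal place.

18.0 days

First quarter is 0.25 of the way through the cycle: age 0.25 × 29.53 = 7.383 d.
This lunation's first quarter (7.383 d) has passed, so add one period: 36.913 − 18.9 = 18.013 days.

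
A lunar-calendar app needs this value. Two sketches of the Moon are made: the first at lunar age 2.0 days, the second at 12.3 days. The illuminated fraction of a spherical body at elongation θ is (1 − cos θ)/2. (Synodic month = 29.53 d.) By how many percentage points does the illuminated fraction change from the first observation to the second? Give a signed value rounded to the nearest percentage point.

+89 percentage points

θ₁ = 360° × 2.0/29.53 = 24.4°, f₁ = (1 − cos θ₁)/2 = 0.045.
θ₂ = 360° × 12.3/29.53 = 149.9°, f₂ = (1 − cos θ₂)/2 = 0.933.
Change = f₂ − f₁ = +0.888 → +89 percentage points.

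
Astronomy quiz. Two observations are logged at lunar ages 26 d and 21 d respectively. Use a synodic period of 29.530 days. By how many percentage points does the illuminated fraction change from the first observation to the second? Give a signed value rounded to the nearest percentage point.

First observation: θ = 360°·26/29.530 = 317.0°, so f = 0.135.
Second observation: θ = 256.0°, f = 0.621.
Δf = 0.621 − 0.135 = +0.486, i.e. +49 pp.

+49 pp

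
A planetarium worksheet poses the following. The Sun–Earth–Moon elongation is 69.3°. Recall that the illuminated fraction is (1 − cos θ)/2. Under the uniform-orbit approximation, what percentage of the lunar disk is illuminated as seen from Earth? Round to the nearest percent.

32%

f = (1 − cos 69.3°)/2 = (1 − 0.353)/2 ≈ 0.323, i.e. 32%.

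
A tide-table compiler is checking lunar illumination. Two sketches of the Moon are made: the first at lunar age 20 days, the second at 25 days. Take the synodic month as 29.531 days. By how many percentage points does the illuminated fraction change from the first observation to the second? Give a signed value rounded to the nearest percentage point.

-51 pp

First observation: θ = 360°·20/29.531 = 243.8°, so f = 0.721.
Second observation: θ = 304.8°, f = 0.215.
Δf = 0.215 − 0.721 = -0.506, i.e. -51 pp.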